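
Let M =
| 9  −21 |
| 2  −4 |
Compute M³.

[[141, −399], [38, −106]]

tr M = 5 and det M = 6, so the characteristic polynomial is λ² − (5)λ + (6) with roots 2 and 3.
Eigenvectors give P = [[3, −7], [1, −2]] with P⁻¹ = [[−2, 7], [−1, 3]], and M = P·diag(2, 3)·P⁻¹.
Then M³ = P·diag(8, 27)·P⁻¹ = [[24, −189], [8, −54]] · [[−2, 7], [−1, 3]] = [[141, −399], [38, −106]].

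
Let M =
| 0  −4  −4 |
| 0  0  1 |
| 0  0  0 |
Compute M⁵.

M is strictly triangular, hence nilpotent: M³ = 0, so M⁵ = 0.

[[0, 0, 0], [0, 0, 0], [0, 0, 0]]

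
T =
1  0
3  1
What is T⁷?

T = I + N where N = [[0, 0], [3, 0]] is strictly lower-triangular, so N² = 0.
(I + N)⁷ = I + 7·N = [[1, 0], [21, 1]].

[[1, 0], [21, 1]]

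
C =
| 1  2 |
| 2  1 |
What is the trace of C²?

10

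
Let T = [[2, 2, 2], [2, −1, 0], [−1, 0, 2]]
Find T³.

[[8, 10, 28], [10, −1, 12], [−14, −6, −4]]

T² = [[6, 2, 8], [2, 5, 4], [−4, −2, 2]]
T³ = [[8, 10, 28], [10, −1, 12], [−14, −6, −4]]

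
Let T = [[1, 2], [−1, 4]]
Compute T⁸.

tr T = 5 and det T = 6, so the characteristic polynomial is λ² − (5)λ + (6) with roots 3 and 2.
Eigenvectors give P = [[−1, 2], [−1, 1]] with P⁻¹ = [[1, −2], [1, −1]], and T = P·diag(3, 2)·P⁻¹.
Then T⁸ = P·diag(6561, 256)·P⁻¹ = [[−6561, 512], [−6561, 256]] · [[1, −2], [1, −1]] = [[−6049, 12610], [−6305, 12866]].

[[−6049, 12610], [−6305, 12866]]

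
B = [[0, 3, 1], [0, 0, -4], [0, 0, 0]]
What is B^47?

[[0, 0, 0], [0, 0, 0], [0, 0, 0]]

B is strictly triangular, hence nilpotent: B^3 = 0, so B^47 = 0.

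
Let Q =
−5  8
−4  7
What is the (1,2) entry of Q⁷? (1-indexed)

tr Q = 2 and det Q = −3, so the characteristic polynomial is λ² − (2)λ + (−3) with roots 3 and −1.
Eigenvectors give P = [[1, −2], [1, −1]] with P⁻¹ = [[−1, 2], [−1, 1]], and Q = P·diag(3, −1)·P⁻¹.
Then Q⁷ = P·diag(2187, −1)·P⁻¹ = [[2187, 2], [2187, 1]] · [[−1, 2], [−1, 1]] = [[−2189, 4376], [−2188, 4375]].

4376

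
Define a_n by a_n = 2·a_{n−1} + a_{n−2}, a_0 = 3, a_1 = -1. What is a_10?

With companion matrix C = [[2, 1], [1, 0]], [a_n, a_{n−1}]ᵀ = C·[a_{n−1}, a_{n−2}]ᵀ, so [a_10, a_9]ᵀ = C⁹·[a_1, a_0]ᵀ.
C⁹ = [[2378, 985], [985, 408]], giving [a_10, a_9]ᵀ = [[577], [239]].

577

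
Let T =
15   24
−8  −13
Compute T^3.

tr T = 2 and det T = −3, so the characteristic polynomial is λ² − (2)λ + (−3) with roots −1 and 3.
Eigenvectors give P = [[−3, 2], [2, −1]] with P⁻¹ = [[1, 2], [2, 3]], and T = P·diag(−1, 3)·P⁻¹.
Then T^3 = P·diag(−1, 27)·P⁻¹ = [[3, 54], [−2, −27]] · [[1, 2], [2, 3]] = [[111, 168], [−56, −85]].

[[111, 168], [−56, −85]]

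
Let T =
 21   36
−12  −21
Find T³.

[[189, 324], [−108, −189]]

tr T = 0 and det T = −9, so the characteristic polynomial is λ² − (0)λ + (−9) with roots −3 and 3.
Eigenvectors give P = [[−3, 2], [2, −1]] with P⁻¹ = [[1, 2], [2, 3]], and T = P·diag(−3, 3)·P⁻¹.
Then T³ = P·diag(−27, 27)·P⁻¹ = [[81, 54], [−54, −27]] · [[1, 2], [2, 3]] = [[189, 324], [−108, −189]].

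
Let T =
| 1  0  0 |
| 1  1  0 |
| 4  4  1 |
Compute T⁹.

[[1, 0, 0], [9, 1, 0], [180, 36, 1]]

T = I + N where N = [[0, 0, 0], [1, 0, 0], [4, 4, 0]] is strictly lower-triangular, so N³ = 0.
(I + N)⁹ = I + 9·N + 36·N² = [[1, 0, 0], [9, 1, 0], [180, 36, 1]].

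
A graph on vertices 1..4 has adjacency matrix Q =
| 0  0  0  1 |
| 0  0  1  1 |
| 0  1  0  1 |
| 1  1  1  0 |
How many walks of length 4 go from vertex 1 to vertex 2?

The number of length-4 walks from vertex 1 to vertex 2 is entry (1,2) of Q^4, where Q is the adjacency matrix.
Q^2 = [[1, 1, 1, 0], [1, 2, 1, 1], [1, 1, 2, 1], [0, 1, 1, 3]]
Q^3 = [[0, 1, 1, 3], [1, 2, 3, 4], [1, 3, 2, 4], [3, 4, 4, 2]]
Q^4 = [[3, 4, 4, 2], [4, 7, 6, 6], [4, 6, 7, 6], [2, 6, 6, 11]]

4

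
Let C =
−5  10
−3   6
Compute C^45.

C² = C (a projection; rank 1, trace 1), so C^45 = C.

[[−5, 10], [−3, 6]]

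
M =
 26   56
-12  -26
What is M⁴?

tr M = 0 and det M = -4, so the characteristic polynomial is λ² − (0)λ + (-4) with roots -2 and 2.
Eigenvectors give P = [[-2, 7], [1, -3]] with P⁻¹ = [[3, 7], [1, 2]], and M = P·diag(-2, 2)·P⁻¹.
Then M⁴ = P·diag(16, 16)·P⁻¹ = [[-32, 112], [16, -48]] · [[3, 7], [1, 2]] = [[16, 0], [0, 16]].

[[16, 0], [0, 16]]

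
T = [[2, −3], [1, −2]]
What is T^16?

[[1, 0], [0, 1]]

T² = I (check: tr T = 0 and det T = −1), so T^16 = I since 16 is even.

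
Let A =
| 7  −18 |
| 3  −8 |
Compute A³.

[[19, −54], [9, −26]]

tr A = −1 and det A = −2, so the characteristic polynomial is λ² − (−1)λ + (−2) with roots −2 and 1.
Eigenvectors give P = [[−2, −3], [−1, −1]] with P⁻¹ = [[1, −3], [−1, 2]], and A = P·diag(−2, 1)·P⁻¹.
Then A³ = P·diag(−8, 1)·P⁻¹ = [[16, −3], [8, −1]] · [[1, −3], [−1, 2]] = [[19, −54], [9, −26]].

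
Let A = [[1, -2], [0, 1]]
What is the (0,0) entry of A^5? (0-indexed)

1

A = I + N where N = [[0, -2], [0, 0]] is strictly upper-triangular, so N^2 = 0.
(I + N)^5 = I + 5·N = [[1, -10], [0, 1]].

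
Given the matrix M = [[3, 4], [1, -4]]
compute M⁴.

M² = [[13, -4], [-1, 20]]
M³ = [[35, 68], [17, -84]]
M⁴ = [[173, -132], [-33, 404]]

[[173, -132], [-33, 404]]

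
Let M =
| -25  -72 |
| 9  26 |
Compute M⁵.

[[-265, -792], [99, 296]]

tr M = 1 and det M = -2, so the characteristic polynomial is λ² − (1)λ + (-2) with roots -1 and 2.
Eigenvectors give P = [[-3, -8], [1, 3]] with P⁻¹ = [[-3, -8], [1, 3]], and M = P·diag(-1, 2)·P⁻¹.
Then M⁵ = P·diag(-1, 32)·P⁻¹ = [[3, -256], [-1, 96]] · [[-3, -8], [1, 3]] = [[-265, -792], [99, 296]].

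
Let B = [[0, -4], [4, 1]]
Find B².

[[-16, -4], [4, -15]]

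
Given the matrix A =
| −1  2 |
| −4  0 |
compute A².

[[−7, −2], [4, −8]]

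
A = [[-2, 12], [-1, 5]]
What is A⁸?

tr A = 3 and det A = 2, so the characteristic polynomial is λ² − (3)λ + (2) with roots 1 and 2.
Eigenvectors give P = [[4, 3], [1, 1]] with P⁻¹ = [[1, -3], [-1, 4]], and A = P·diag(1, 2)·P⁻¹.
Then A⁸ = P·diag(1, 256)·P⁻¹ = [[4, 768], [1, 256]] · [[1, -3], [-1, 4]] = [[-764, 3060], [-255, 1021]].

[[-764, 3060], [-255, 1021]]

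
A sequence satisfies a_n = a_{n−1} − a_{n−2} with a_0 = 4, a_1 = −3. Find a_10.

With companion matrix T = [[1, −1], [1, 0]], [a_n, a_{n−1}]ᵀ = T·[a_{n−1}, a_{n−2}]ᵀ, so [a_10, a_9]ᵀ = T⁹·[a_1, a_0]ᵀ.
T⁹ = [[−1, 0], [0, −1]], giving [a_10, a_9]ᵀ = [[3], [−4]].

3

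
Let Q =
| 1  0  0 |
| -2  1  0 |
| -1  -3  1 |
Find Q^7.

[[1, 0, 0], [-14, 1, 0], [119, -21, 1]]

Q = I + N where N = [[0, 0, 0], [-2, 0, 0], [-1, -3, 0]] is strictly lower-triangular, so N^3 = 0.
(I + N)^7 = I + 7·N + 21·N^2 = [[1, 0, 0], [-14, 1, 0], [119, -21, 1]].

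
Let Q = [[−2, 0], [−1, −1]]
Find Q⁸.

tr Q = −3 and det Q = 2, so the characteristic polynomial is λ² − (−3)λ + (2) with roots −2 and −1.
Eigenvectors give P = [[1, 0], [1, −1]] with P⁻¹ = [[1, 0], [1, −1]], and Q = P·diag(−2, −1)·P⁻¹.
Then Q⁸ = P·diag(256, 1)·P⁻¹ = [[256, 0], [256, −1]] · [[1, 0], [1, −1]] = [[256, 0], [255, 1]].

[[256, 0], [255, 1]]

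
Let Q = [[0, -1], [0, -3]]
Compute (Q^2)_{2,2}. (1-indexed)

9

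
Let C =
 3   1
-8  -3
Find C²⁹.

[[3, 1], [-8, -3]]

C² = I (check: tr C = 0 and det C = -1), so C²⁹ = C since 29 is odd.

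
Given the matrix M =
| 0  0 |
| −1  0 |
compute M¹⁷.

M is strictly triangular, hence nilpotent: M² = 0, so M¹⁷ = 0.

[[0, 0], [0, 0]]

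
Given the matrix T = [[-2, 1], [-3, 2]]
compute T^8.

T² = I (check: tr T = 0 and det T = -1), so T^8 = I since 8 is even.

[[1, 0], [0, 1]]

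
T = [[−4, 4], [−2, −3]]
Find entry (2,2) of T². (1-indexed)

1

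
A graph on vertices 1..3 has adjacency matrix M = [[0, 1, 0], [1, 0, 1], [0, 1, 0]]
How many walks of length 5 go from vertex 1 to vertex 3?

The number of length-5 walks from vertex 1 to vertex 3 is entry (1,3) of M⁵, where M is the adjacency matrix.
M² = [[1, 0, 1], [0, 2, 0], [1, 0, 1]]
M³ = [[0, 2, 0], [2, 0, 2], [0, 2, 0]]
M⁴ = [[2, 0, 2], [0, 4, 0], [2, 0, 2]]
M⁵ = [[0, 4, 0], [4, 0, 4], [0, 4, 0]]

0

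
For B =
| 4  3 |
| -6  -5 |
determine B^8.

tr B = -1 and det B = -2, so the characteristic polynomial is λ² − (-1)λ + (-2) with roots -2 and 1.
Eigenvectors give P = [[-1, -1], [2, 1]] with P⁻¹ = [[1, 1], [-2, -1]], and B = P·diag(-2, 1)·P⁻¹.
Then B^8 = P·diag(256, 1)·P⁻¹ = [[-256, -1], [512, 1]] · [[1, 1], [-2, -1]] = [[-254, -255], [510, 511]].

[[-254, -255], [510, 511]]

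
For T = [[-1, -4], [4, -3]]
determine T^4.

[[-31, -352], [352, -207]]

T^2 = [[-15, 16], [-16, -7]]
T^3 = [[79, 12], [-12, 85]]
T^4 = [[-31, -352], [352, -207]]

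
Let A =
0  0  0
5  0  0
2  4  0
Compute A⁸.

A is strictly triangular, hence nilpotent: A³ = 0, so A⁸ = 0.

[[0, 0, 0], [0, 0, 0], [0, 0, 0]]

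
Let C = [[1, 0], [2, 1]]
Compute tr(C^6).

2

C = I + N where N = [[0, 0], [2, 0]] is strictly lower-triangular, so N^2 = 0.
(I + N)^6 = I + 6·N = [[1, 0], [12, 1]].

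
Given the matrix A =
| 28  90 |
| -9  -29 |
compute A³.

tr A = -1 and det A = -2, so the characteristic polynomial is λ² − (-1)λ + (-2) with roots 1 and -2.
Eigenvectors give P = [[10, -3], [-3, 1]] with P⁻¹ = [[1, 3], [3, 10]], and A = P·diag(1, -2)·P⁻¹.
Then A³ = P·diag(1, -8)·P⁻¹ = [[10, 24], [-3, -8]] · [[1, 3], [3, 10]] = [[82, 270], [-27, -89]].

[[82, 270], [-27, -89]]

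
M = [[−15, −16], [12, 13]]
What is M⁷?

[[−8751, −8752], [6564, 6565]]

tr M = −2 and det M = −3, so the characteristic polynomial is λ² − (−2)λ + (−3) with roots −3 and 1.
Eigenvectors give P = [[4, −1], [−3, 1]] with P⁻¹ = [[1, 1], [3, 4]], and M = P·diag(−3, 1)·P⁻¹.
Then M⁷ = P·diag(−2187, 1)·P⁻¹ = [[−8748, −1], [6561, 1]] · [[1, 1], [3, 4]] = [[−8751, −8752], [6564, 6565]].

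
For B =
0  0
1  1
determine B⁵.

B² = B (a projection; rank 1, trace 1), so B⁵ = B.

[[0, 0], [1, 1]]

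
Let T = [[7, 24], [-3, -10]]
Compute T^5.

tr T = -3 and det T = 2, so the characteristic polynomial is λ² − (-3)λ + (2) with roots -1 and -2.
Eigenvectors give P = [[-3, -8], [1, 3]] with P⁻¹ = [[-3, -8], [1, 3]], and T = P·diag(-1, -2)·P⁻¹.
Then T^5 = P·diag(-1, -32)·P⁻¹ = [[3, 256], [-1, -96]] · [[-3, -8], [1, 3]] = [[247, 744], [-93, -280]].

[[247, 744], [-93, -280]]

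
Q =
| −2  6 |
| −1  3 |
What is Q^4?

[[−2, 6], [−1, 3]]

Q² = Q (a projection; rank 1, trace 1), so Q^4 = Q.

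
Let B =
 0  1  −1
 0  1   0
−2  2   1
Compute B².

[[2, −1, −1], [0, 1, 0], [−2, 2, 3]]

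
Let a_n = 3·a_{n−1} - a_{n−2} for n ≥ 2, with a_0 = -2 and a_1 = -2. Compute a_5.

-68

With companion matrix Q = [[3, -1], [1, 0]], [a_n, a_{n−1}]ᵀ = Q·[a_{n−1}, a_{n−2}]ᵀ, so [a_5, a_4]ᵀ = Q⁴·[a_1, a_0]ᵀ.
Q⁴ = [[55, -21], [21, -8]], giving [a_5, a_4]ᵀ = [[-68], [-26]].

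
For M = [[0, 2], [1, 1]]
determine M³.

M² = [[2, 2], [1, 3]]
M³ = [[2, 6], [3, 5]]

[[2, 6], [3, 5]]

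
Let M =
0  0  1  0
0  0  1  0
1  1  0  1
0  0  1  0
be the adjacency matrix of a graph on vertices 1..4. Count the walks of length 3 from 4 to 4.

0

The number of length-3 walks from vertex 4 to vertex 4 is entry (4,4) of M^3, where M is the adjacency matrix.
M^2 = [[1, 1, 0, 1], [1, 1, 0, 1], [0, 0, 3, 0], [1, 1, 0, 1]]
M^3 = [[0, 0, 3, 0], [0, 0, 3, 0], [3, 3, 0, 3], [0, 0, 3, 0]]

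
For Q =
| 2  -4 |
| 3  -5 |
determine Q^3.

tr Q = -3 and det Q = 2, so the characteristic polynomial is λ² − (-3)λ + (2) with roots -1 and -2.
Eigenvectors give P = [[-4, 1], [-3, 1]] with P⁻¹ = [[-1, 1], [-3, 4]], and Q = P·diag(-1, -2)·P⁻¹.
Then Q^3 = P·diag(-1, -8)·P⁻¹ = [[4, -8], [3, -8]] · [[-1, 1], [-3, 4]] = [[20, -28], [21, -29]].

[[20, -28], [21, -29]]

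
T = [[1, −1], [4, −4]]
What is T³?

T² = [[−3, 3], [−12, 12]]
T³ = [[9, −9], [36, −36]]

[[9, −9], [36, −36]]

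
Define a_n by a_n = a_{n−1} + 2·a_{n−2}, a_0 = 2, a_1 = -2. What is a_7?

With companion matrix Q = [[1, 2], [1, 0]], [a_n, a_{n−1}]ᵀ = Q·[a_{n−1}, a_{n−2}]ᵀ, so [a_7, a_6]ᵀ = Q⁶·[a_1, a_0]ᵀ.
Q⁶ = [[43, 42], [21, 22]], giving [a_7, a_6]ᵀ = [[-2], [2]].

-2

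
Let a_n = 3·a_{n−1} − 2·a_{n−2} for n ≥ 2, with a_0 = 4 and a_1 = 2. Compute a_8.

−506

With companion matrix T = [[3, −2], [1, 0]], [a_n, a_{n−1}]ᵀ = T·[a_{n−1}, a_{n−2}]ᵀ, so [a_8, a_7]ᵀ = T⁷·[a_1, a_0]ᵀ.
T⁷ = [[255, −254], [127, −126]], giving [a_8, a_7]ᵀ = [[−506], [−250]].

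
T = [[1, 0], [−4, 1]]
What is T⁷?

T = I + N where N = [[0, 0], [−4, 0]] is strictly lower-triangular, so N² = 0.
(I + N)⁷ = I + 7·N = [[1, 0], [−28, 1]].

[[1, 0], [−28, 1]]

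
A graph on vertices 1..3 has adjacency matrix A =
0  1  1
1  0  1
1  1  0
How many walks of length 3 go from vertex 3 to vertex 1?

3

The number of length-3 walks from vertex 3 to vertex 1 is entry (3,1) of A^3, where A is the adjacency matrix.
A^2 = [[2, 1, 1], [1, 2, 1], [1, 1, 2]]
A^3 = [[2, 3, 3], [3, 2, 3], [3, 3, 2]]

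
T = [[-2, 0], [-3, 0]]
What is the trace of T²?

4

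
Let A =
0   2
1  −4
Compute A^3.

[[−8, 36], [18, −80]]

A^2 = [[2, −8], [−4, 18]]
A^3 = [[−8, 36], [18, −80]]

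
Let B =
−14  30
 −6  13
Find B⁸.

tr B = −1 and det B = −2, so the characteristic polynomial is λ² − (−1)λ + (−2) with roots 1 and −2.
Eigenvectors give P = [[2, 5], [1, 2]] with P⁻¹ = [[−2, 5], [1, −2]], and B = P·diag(1, −2)·P⁻¹.
Then B⁸ = P·diag(1, 256)·P⁻¹ = [[2, 1280], [1, 512]] · [[−2, 5], [1, −2]] = [[1276, −2550], [510, −1019]].

[[1276, −2550], [510, −1019]]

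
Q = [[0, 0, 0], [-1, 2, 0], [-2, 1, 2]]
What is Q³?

[[0, 0, 0], [-4, 8, 0], [-12, 12, 8]]

Q² = [[0, 0, 0], [-2, 4, 0], [-5, 4, 4]]
Q³ = [[0, 0, 0], [-4, 8, 0], [-12, 12, 8]]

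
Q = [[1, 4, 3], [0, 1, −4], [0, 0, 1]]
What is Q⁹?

Q = I + N where N = [[0, 4, 3], [0, 0, −4], [0, 0, 0]] is strictly upper-triangular, so N³ = 0.
(I + N)⁹ = I + 9·N + 36·N² = [[1, 36, −549], [0, 1, −36], [0, 0, 1]].

[[1, 36, −549], [0, 1, −36], [0, 0, 1]]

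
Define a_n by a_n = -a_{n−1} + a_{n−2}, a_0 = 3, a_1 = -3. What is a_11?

-432

With companion matrix B = [[-1, 1], [1, 0]], [a_n, a_{n−1}]ᵀ = B·[a_{n−1}, a_{n−2}]ᵀ, so [a_11, a_10]ᵀ = B¹⁰·[a_1, a_0]ᵀ.
B¹⁰ = [[89, -55], [-55, 34]], giving [a_11, a_10]ᵀ = [[-432], [267]].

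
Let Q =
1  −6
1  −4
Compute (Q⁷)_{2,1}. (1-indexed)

tr Q = −3 and det Q = 2, so the characteristic polynomial is λ² − (−3)λ + (2) with roots −2 and −1.
Eigenvectors give P = [[−2, 3], [−1, 1]] with P⁻¹ = [[1, −3], [1, −2]], and Q = P·diag(−2, −1)·P⁻¹.
Then Q⁷ = P·diag(−128, −1)·P⁻¹ = [[256, −3], [128, −1]] · [[1, −3], [1, −2]] = [[253, −762], [127, −382]].

127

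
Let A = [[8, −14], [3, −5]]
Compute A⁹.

[[3578, −7154], [1533, −3065]]

tr A = 3 and det A = 2, so the characteristic polynomial is λ² − (3)λ + (2) with roots 2 and 1.
Eigenvectors give P = [[7, 2], [3, 1]] with P⁻¹ = [[1, −2], [−3, 7]], and A = P·diag(2, 1)·P⁻¹.
Then A⁹ = P·diag(512, 1)·P⁻¹ = [[3584, 2], [1536, 1]] · [[1, −2], [−3, 7]] = [[3578, −7154], [1533, −3065]].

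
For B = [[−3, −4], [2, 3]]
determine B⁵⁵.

B² = I (check: tr B = 0 and det B = −1), so B⁵⁵ = B since 55 is odd.

[[−3, −4], [2, 3]]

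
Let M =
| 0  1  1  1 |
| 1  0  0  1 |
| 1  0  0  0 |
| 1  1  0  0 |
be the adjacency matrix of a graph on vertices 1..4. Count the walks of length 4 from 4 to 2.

The number of length-4 walks from vertex 4 to vertex 2 is entry (4,2) of M^4, where M is the adjacency matrix.
M^2 = [[3, 1, 0, 1], [1, 2, 1, 1], [0, 1, 1, 1], [1, 1, 1, 2]]
M^3 = [[2, 4, 3, 4], [4, 2, 1, 3], [3, 1, 0, 1], [4, 3, 1, 2]]
M^4 = [[11, 6, 2, 6], [6, 7, 4, 6], [2, 4, 3, 4], [6, 6, 4, 7]]

6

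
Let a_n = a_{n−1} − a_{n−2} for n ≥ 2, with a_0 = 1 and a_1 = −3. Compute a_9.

With companion matrix B = [[1, −1], [1, 0]], [a_n, a_{n−1}]ᵀ = B·[a_{n−1}, a_{n−2}]ᵀ, so [a_9, a_8]ᵀ = B⁸·[a_1, a_0]ᵀ.
B⁸ = [[0, −1], [1, −1]], giving [a_9, a_8]ᵀ = [[−1], [−4]].

−1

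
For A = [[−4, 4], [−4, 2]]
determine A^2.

[[0, −8], [8, −12]]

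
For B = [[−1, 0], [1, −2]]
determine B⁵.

tr B = −3 and det B = 2, so the characteristic polynomial is λ² − (−3)λ + (2) with roots −2 and −1.
Eigenvectors give P = [[0, 1], [1, 1]] with P⁻¹ = [[−1, 1], [1, 0]], and B = P·diag(−2, −1)·P⁻¹.
Then B⁵ = P·diag(−32, −1)·P⁻¹ = [[0, −1], [−32, −1]] · [[−1, 1], [1, 0]] = [[−1, 0], [31, −32]].

[[−1, 0], [31, −32]]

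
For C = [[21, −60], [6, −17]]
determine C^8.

[[65601, −196800], [19680, −59039]]

tr C = 4 and det C = 3, so the characteristic polynomial is λ² − (4)λ + (3) with roots 3 and 1.
Eigenvectors give P = [[10, 3], [3, 1]] with P⁻¹ = [[1, −3], [−3, 10]], and C = P·diag(3, 1)·P⁻¹.
Then C^8 = P·diag(6561, 1)·P⁻¹ = [[65610, 3], [19683, 1]] · [[1, −3], [−3, 10]] = [[65601, −196800], [19680, −59039]].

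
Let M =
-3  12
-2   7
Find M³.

tr M = 4 and det M = 3, so the characteristic polynomial is λ² − (4)λ + (3) with roots 3 and 1.
Eigenvectors give P = [[-2, 3], [-1, 1]] with P⁻¹ = [[1, -3], [1, -2]], and M = P·diag(3, 1)·P⁻¹.
Then M³ = P·diag(27, 1)·P⁻¹ = [[-54, 3], [-27, 1]] · [[1, -3], [1, -2]] = [[-51, 156], [-26, 79]].

[[-51, 156], [-26, 79]]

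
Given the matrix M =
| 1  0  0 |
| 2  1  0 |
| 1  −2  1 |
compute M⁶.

[[1, 0, 0], [12, 1, 0], [−54, −12, 1]]

M = I + N where N = [[0, 0, 0], [2, 0, 0], [1, −2, 0]] is strictly lower-triangular, so N³ = 0.
(I + N)⁶ = I + 6·N + 15·N² = [[1, 0, 0], [12, 1, 0], [−54, −12, 1]].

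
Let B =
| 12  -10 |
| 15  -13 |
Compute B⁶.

tr B = -1 and det B = -6, so the characteristic polynomial is λ² − (-1)λ + (-6) with roots 2 and -3.
Eigenvectors give P = [[1, 2], [1, 3]] with P⁻¹ = [[3, -2], [-1, 1]], and B = P·diag(2, -3)·P⁻¹.
Then B⁶ = P·diag(64, 729)·P⁻¹ = [[64, 1458], [64, 2187]] · [[3, -2], [-1, 1]] = [[-1266, 1330], [-1995, 2059]].

[[-1266, 1330], [-1995, 2059]]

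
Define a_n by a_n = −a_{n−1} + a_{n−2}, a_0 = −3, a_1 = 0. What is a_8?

With companion matrix B = [[−1, 1], [1, 0]], [a_n, a_{n−1}]ᵀ = B·[a_{n−1}, a_{n−2}]ᵀ, so [a_8, a_7]ᵀ = B^7·[a_1, a_0]ᵀ.
B^7 = [[−21, 13], [13, −8]], giving [a_8, a_7]ᵀ = [[−39], [24]].

−39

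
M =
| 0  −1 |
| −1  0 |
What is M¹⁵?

[[0, −1], [−1, 0]]

M² = I (check: tr M = 0 and det M = −1), so M¹⁵ = M since 15 is odd.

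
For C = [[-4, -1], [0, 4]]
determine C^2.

[[16, 0], [0, 16]]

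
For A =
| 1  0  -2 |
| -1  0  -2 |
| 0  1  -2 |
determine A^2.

[[1, -2, 2], [-1, -2, 6], [-1, -2, 2]]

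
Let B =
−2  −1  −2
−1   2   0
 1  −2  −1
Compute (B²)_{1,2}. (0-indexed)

2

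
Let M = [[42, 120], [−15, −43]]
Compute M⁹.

[[162072, 484680], [−60585, −181243]]

tr M = −1 and det M = −6, so the characteristic polynomial is λ² − (−1)λ + (−6) with roots −3 and 2.
Eigenvectors give P = [[−8, −3], [3, 1]] with P⁻¹ = [[1, 3], [−3, −8]], and M = P·diag(−3, 2)·P⁻¹.
Then M⁹ = P·diag(−19683, 512)·P⁻¹ = [[157464, −1536], [−59049, 512]] · [[1, 3], [−3, −8]] = [[162072, 484680], [−60585, −181243]].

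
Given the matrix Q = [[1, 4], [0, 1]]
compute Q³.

[[1, 12], [0, 1]]

Q = I + N where N = [[0, 4], [0, 0]] is strictly upper-triangular, so N² = 0.
(I + N)³ = I + 3·N = [[1, 12], [0, 1]].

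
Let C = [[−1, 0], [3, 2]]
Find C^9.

tr C = 1 and det C = −2, so the characteristic polynomial is λ² − (1)λ + (−2) with roots 2 and −1.
Eigenvectors give P = [[0, 1], [1, −1]] with P⁻¹ = [[1, 1], [1, 0]], and C = P·diag(2, −1)·P⁻¹.
Then C^9 = P·diag(512, −1)·P⁻¹ = [[0, −1], [512, 1]] · [[1, 1], [1, 0]] = [[−1, 0], [513, 512]].

[[−1, 0], [513, 512]]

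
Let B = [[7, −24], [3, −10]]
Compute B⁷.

[[1015, −3048], [381, −1144]]

tr B = −3 and det B = 2, so the characteristic polynomial is λ² − (−3)λ + (2) with roots −2 and −1.
Eigenvectors give P = [[−8, −3], [−3, −1]] with P⁻¹ = [[1, −3], [−3, 8]], and B = P·diag(−2, −1)·P⁻¹.
Then B⁷ = P·diag(−128, −1)·P⁻¹ = [[1024, 3], [384, 1]] · [[1, −3], [−3, 8]] = [[1015, −3048], [381, −1144]].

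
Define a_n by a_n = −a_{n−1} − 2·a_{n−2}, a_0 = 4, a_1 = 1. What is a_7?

With companion matrix Q = [[−1, −2], [1, 0]], [a_n, a_{n−1}]ᵀ = Q·[a_{n−1}, a_{n−2}]ᵀ, so [a_7, a_6]ᵀ = Q⁶·[a_1, a_0]ᵀ.
Q⁶ = [[7, 10], [−5, 2]], giving [a_7, a_6]ᵀ = [[47], [3]].

47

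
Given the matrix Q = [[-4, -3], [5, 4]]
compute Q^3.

[[-4, -3], [5, 4]]

Q² = I (check: tr Q = 0 and det Q = -1), so Q^3 = Q since 3 is odd.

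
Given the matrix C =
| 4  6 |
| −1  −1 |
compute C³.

[[22, 42], [−7, −13]]

tr C = 3 and det C = 2, so the characteristic polynomial is λ² − (3)λ + (2) with roots 1 and 2.
Eigenvectors give P = [[2, 3], [−1, −1]] with P⁻¹ = [[−1, −3], [1, 2]], and C = P·diag(1, 2)·P⁻¹.
Then C³ = P·diag(1, 8)·P⁻¹ = [[2, 24], [−1, −8]] · [[−1, −3], [1, 2]] = [[22, 42], [−7, −13]].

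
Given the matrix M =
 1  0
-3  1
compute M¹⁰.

M = I + N where N = [[0, 0], [-3, 0]] is strictly lower-triangular, so N² = 0.
(I + N)¹⁰ = I + 10·N = [[1, 0], [-30, 1]].

[[1, 0], [-30, 1]]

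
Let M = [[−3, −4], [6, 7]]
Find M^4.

[[−159, −160], [240, 241]]

tr M = 4 and det M = 3, so the characteristic polynomial is λ² − (4)λ + (3) with roots 1 and 3.
Eigenvectors give P = [[1, −2], [−1, 3]] with P⁻¹ = [[3, 2], [1, 1]], and M = P·diag(1, 3)·P⁻¹.
Then M^4 = P·diag(1, 81)·P⁻¹ = [[1, −162], [−1, 243]] · [[3, 2], [1, 1]] = [[−159, −160], [240, 241]].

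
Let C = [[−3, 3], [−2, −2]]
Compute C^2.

[[3, −15], [10, −2]]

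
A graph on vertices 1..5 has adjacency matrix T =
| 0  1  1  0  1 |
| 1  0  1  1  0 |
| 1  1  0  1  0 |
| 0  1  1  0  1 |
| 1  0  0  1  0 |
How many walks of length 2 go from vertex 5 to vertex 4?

0

The number of length-2 walks from vertex 5 to vertex 4 is entry (5,4) of T², where T is the adjacency matrix.
T² = [[3, 1, 1, 3, 0], [1, 3, 2, 1, 2], [1, 2, 3, 1, 2], [3, 1, 1, 3, 0], [0, 2, 2, 0, 2]]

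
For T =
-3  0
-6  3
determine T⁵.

[[-243, 0], [-486, 243]]

tr T = 0 and det T = -9, so the characteristic polynomial is λ² − (0)λ + (-9) with roots -3 and 3.
Eigenvectors give P = [[-1, 0], [-1, -1]] with P⁻¹ = [[-1, 0], [1, -1]], and T = P·diag(-3, 3)·P⁻¹.
Then T⁵ = P·diag(-243, 243)·P⁻¹ = [[243, 0], [243, -243]] · [[-1, 0], [1, -1]] = [[-243, 0], [-486, 243]].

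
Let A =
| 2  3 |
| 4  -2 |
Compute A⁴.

[[256, 0], [0, 256]]

A² = [[16, 0], [0, 16]]
A³ = [[32, 48], [64, -32]]
A⁴ = [[256, 0], [0, 256]]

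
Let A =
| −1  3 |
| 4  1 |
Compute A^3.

[[−13, 39], [52, 13]]

A^2 = [[13, 0], [0, 13]]
A^3 = [[−13, 39], [52, 13]]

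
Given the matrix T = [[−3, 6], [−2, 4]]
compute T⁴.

T² = T (a projection; rank 1, trace 1), so T⁴ = T.

[[−3, 6], [−2, 4]]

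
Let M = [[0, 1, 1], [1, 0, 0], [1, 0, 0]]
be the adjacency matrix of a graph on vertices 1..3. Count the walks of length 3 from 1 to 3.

2

The number of length-3 walks from vertex 1 to vertex 3 is entry (1,3) of M³, where M is the adjacency matrix.
M² = [[2, 0, 0], [0, 1, 1], [0, 1, 1]]
M³ = [[0, 2, 2], [2, 0, 0], [2, 0, 0]]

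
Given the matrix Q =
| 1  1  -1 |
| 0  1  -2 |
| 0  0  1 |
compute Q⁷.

Q = I + N where N = [[0, 1, -1], [0, 0, -2], [0, 0, 0]] is strictly upper-triangular, so N³ = 0.
(I + N)⁷ = I + 7·N + 21·N² = [[1, 7, -49], [0, 1, -14], [0, 0, 1]].

[[1, 7, -49], [0, 1, -14], [0, 0, 1]]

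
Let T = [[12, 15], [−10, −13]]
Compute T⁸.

tr T = −1 and det T = −6, so the characteristic polynomial is λ² − (−1)λ + (−6) with roots −3 and 2.
Eigenvectors give P = [[−1, 3], [1, −2]] with P⁻¹ = [[2, 3], [1, 1]], and T = P·diag(−3, 2)·P⁻¹.
Then T⁸ = P·diag(6561, 256)·P⁻¹ = [[−6561, 768], [6561, −512]] · [[2, 3], [1, 1]] = [[−12354, −18915], [12610, 19171]].

[[−12354, −18915], [12610, 19171]]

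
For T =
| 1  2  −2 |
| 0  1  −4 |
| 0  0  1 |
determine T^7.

T = I + N where N = [[0, 2, −2], [0, 0, −4], [0, 0, 0]] is strictly upper-triangular, so N^3 = 0.
(I + N)^7 = I + 7·N + 21·N^2 = [[1, 14, −182], [0, 1, −28], [0, 0, 1]].

[[1, 14, −182], [0, 1, −28], [0, 0, 1]]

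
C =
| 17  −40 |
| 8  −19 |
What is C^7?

tr C = −2 and det C = −3, so the characteristic polynomial is λ² − (−2)λ + (−3) with roots 1 and −3.
Eigenvectors give P = [[5, 2], [2, 1]] with P⁻¹ = [[1, −2], [−2, 5]], and C = P·diag(1, −3)·P⁻¹.
Then C^7 = P·diag(1, −2187)·P⁻¹ = [[5, −4374], [2, −2187]] · [[1, −2], [−2, 5]] = [[8753, −21880], [4376, −10939]].

[[8753, −21880], [4376, −10939]]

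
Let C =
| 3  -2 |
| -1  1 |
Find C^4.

[[153, -112], [-56, 41]]

C^2 = [[11, -8], [-4, 3]]
C^3 = [[41, -30], [-15, 11]]
C^4 = [[153, -112], [-56, 41]]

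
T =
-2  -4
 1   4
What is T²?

[[0, -8], [2, 12]]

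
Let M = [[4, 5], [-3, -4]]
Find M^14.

[[1, 0], [0, 1]]

M² = I (check: tr M = 0 and det M = -1), so M^14 = I since 14 is even.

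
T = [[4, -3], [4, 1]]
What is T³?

[[-44, -27], [36, -71]]

T² = [[4, -15], [20, -11]]
T³ = [[-44, -27], [36, -71]]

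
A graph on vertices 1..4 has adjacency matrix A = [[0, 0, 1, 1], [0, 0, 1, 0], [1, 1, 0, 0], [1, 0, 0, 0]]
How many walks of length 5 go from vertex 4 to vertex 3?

0

The number of length-5 walks from vertex 4 to vertex 3 is entry (4,3) of A⁵, where A is the adjacency matrix.
A² = [[2, 1, 0, 0], [1, 1, 0, 0], [0, 0, 2, 1], [0, 0, 1, 1]]
A³ = [[0, 0, 3, 2], [0, 0, 2, 1], [3, 2, 0, 0], [2, 1, 0, 0]]
A⁴ = [[5, 3, 0, 0], [3, 2, 0, 0], [0, 0, 5, 3], [0, 0, 3, 2]]
A⁵ = [[0, 0, 8, 5], [0, 0, 5, 3], [8, 5, 0, 0], [5, 3, 0, 0]]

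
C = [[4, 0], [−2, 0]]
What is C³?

C² = [[16, 0], [−8, 0]]
C³ = [[64, 0], [−32, 0]]

[[64, 0], [−32, 0]]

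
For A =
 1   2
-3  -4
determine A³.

[[13, 14], [-21, -22]]

tr A = -3 and det A = 2, so the characteristic polynomial is λ² − (-3)λ + (2) with roots -2 and -1.
Eigenvectors give P = [[-2, -1], [3, 1]] with P⁻¹ = [[1, 1], [-3, -2]], and A = P·diag(-2, -1)·P⁻¹.
Then A³ = P·diag(-8, -1)·P⁻¹ = [[16, 1], [-24, -1]] · [[1, 1], [-3, -2]] = [[13, 14], [-21, -22]].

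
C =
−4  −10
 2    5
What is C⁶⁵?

[[−4, −10], [2, 5]]

C² = C (a projection; rank 1, trace 1), so C⁶⁵ = C.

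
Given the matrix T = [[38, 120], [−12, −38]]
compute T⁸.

[[256, 0], [0, 256]]

tr T = 0 and det T = −4, so the characteristic polynomial is λ² − (0)λ + (−4) with roots −2 and 2.
Eigenvectors give P = [[−3, 10], [1, −3]] with P⁻¹ = [[3, 10], [1, 3]], and T = P·diag(−2, 2)·P⁻¹.
Then T⁸ = P·diag(256, 256)·P⁻¹ = [[−768, 2560], [256, −768]] · [[3, 10], [1, 3]] = [[256, 0], [0, 256]].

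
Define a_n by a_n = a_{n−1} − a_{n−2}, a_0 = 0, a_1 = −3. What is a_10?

With companion matrix M = [[1, −1], [1, 0]], [a_n, a_{n−1}]ᵀ = M·[a_{n−1}, a_{n−2}]ᵀ, so [a_10, a_9]ᵀ = M^9·[a_1, a_0]ᵀ.
M^9 = [[−1, 0], [0, −1]], giving [a_10, a_9]ᵀ = [[3], [0]].

3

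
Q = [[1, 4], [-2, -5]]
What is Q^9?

[[19681, 39364], [-19682, -39365]]

tr Q = -4 and det Q = 3, so the characteristic polynomial is λ² − (-4)λ + (3) with roots -1 and -3.
Eigenvectors give P = [[2, -1], [-1, 1]] with P⁻¹ = [[1, 1], [1, 2]], and Q = P·diag(-1, -3)·P⁻¹.
Then Q^9 = P·diag(-1, -19683)·P⁻¹ = [[-2, 19683], [1, -19683]] · [[1, 1], [1, 2]] = [[19681, 39364], [-19682, -39365]].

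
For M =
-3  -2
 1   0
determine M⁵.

tr M = -3 and det M = 2, so the characteristic polynomial is λ² − (-3)λ + (2) with roots -1 and -2.
Eigenvectors give P = [[-1, -2], [1, 1]] with P⁻¹ = [[1, 2], [-1, -1]], and M = P·diag(-1, -2)·P⁻¹.
Then M⁵ = P·diag(-1, -32)·P⁻¹ = [[1, 64], [-1, -32]] · [[1, 2], [-1, -1]] = [[-63, -62], [31, 30]].

[[-63, -62], [31, 30]]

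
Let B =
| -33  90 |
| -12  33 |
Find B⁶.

[[729, 0], [0, 729]]

tr B = 0 and det B = -9, so the characteristic polynomial is λ² − (0)λ + (-9) with roots -3 and 3.
Eigenvectors give P = [[3, -5], [1, -2]] with P⁻¹ = [[2, -5], [1, -3]], and B = P·diag(-3, 3)·P⁻¹.
Then B⁶ = P·diag(729, 729)·P⁻¹ = [[2187, -3645], [729, -1458]] · [[2, -5], [1, -3]] = [[729, 0], [0, 729]].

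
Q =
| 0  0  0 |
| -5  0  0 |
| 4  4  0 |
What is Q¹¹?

Q is strictly triangular, hence nilpotent: Q³ = 0, so Q¹¹ = 0.

[[0, 0, 0], [0, 0, 0], [0, 0, 0]]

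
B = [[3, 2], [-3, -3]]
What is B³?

[[9, 6], [-9, -9]]

B² = [[3, 0], [0, 3]]
B³ = [[9, 6], [-9, -9]]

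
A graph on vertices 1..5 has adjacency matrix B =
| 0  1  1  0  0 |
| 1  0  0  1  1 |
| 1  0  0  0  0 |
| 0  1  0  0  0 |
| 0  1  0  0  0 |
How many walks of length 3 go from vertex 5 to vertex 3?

The number of length-3 walks from vertex 5 to vertex 3 is entry (5,3) of B³, where B is the adjacency matrix.
B² = [[2, 0, 0, 1, 1], [0, 3, 1, 0, 0], [0, 1, 1, 0, 0], [1, 0, 0, 1, 1], [1, 0, 0, 1, 1]]
B³ = [[0, 4, 2, 0, 0], [4, 0, 0, 3, 3], [2, 0, 0, 1, 1], [0, 3, 1, 0, 0], [0, 3, 1, 0, 0]]

1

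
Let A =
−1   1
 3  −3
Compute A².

[[4, −4], [−12, 12]]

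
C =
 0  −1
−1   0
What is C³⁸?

[[1, 0], [0, 1]]

C² = I (check: tr C = 0 and det C = −1), so C³⁸ = I since 38 is even.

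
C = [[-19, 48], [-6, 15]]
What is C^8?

tr C = -4 and det C = 3, so the characteristic polynomial is λ² − (-4)λ + (3) with roots -1 and -3.
Eigenvectors give P = [[-8, 3], [-3, 1]] with P⁻¹ = [[1, -3], [3, -8]], and C = P·diag(-1, -3)·P⁻¹.
Then C^8 = P·diag(1, 6561)·P⁻¹ = [[-8, 19683], [-3, 6561]] · [[1, -3], [3, -8]] = [[59041, -157440], [19680, -52479]].

[[59041, -157440], [19680, -52479]]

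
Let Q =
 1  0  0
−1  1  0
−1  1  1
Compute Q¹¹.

Q = I + N where N = [[0, 0, 0], [−1, 0, 0], [−1, 1, 0]] is strictly lower-triangular, so N³ = 0.
(I + N)¹¹ = I + 11·N + 55·N² = [[1, 0, 0], [−11, 1, 0], [−66, 11, 1]].

[[1, 0, 0], [−11, 1, 0], [−66, 11, 1]]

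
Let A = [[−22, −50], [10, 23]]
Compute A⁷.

tr A = 1 and det A = −6, so the characteristic polynomial is λ² − (1)λ + (−6) with roots 3 and −2.
Eigenvectors give P = [[−2, 5], [1, −2]] with P⁻¹ = [[2, 5], [1, 2]], and A = P·diag(3, −2)·P⁻¹.
Then A⁷ = P·diag(2187, −128)·P⁻¹ = [[−4374, −640], [2187, 256]] · [[2, 5], [1, 2]] = [[−9388, −23150], [4630, 11447]].

[[−9388, −23150], [4630, 11447]]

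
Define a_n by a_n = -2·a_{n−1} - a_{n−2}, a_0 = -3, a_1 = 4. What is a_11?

With companion matrix B = [[-2, -1], [1, 0]], [a_n, a_{n−1}]ᵀ = B·[a_{n−1}, a_{n−2}]ᵀ, so [a_11, a_10]ᵀ = B^10·[a_1, a_0]ᵀ.
B^10 = [[11, 10], [-10, -9]], giving [a_11, a_10]ᵀ = [[14], [-13]].

14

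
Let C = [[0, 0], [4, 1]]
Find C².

[[0, 0], [4, 1]]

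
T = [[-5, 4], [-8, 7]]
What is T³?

[[-29, 28], [-56, 55]]

tr T = 2 and det T = -3, so the characteristic polynomial is λ² − (2)λ + (-3) with roots -1 and 3.
Eigenvectors give P = [[1, -1], [1, -2]] with P⁻¹ = [[2, -1], [1, -1]], and T = P·diag(-1, 3)·P⁻¹.
Then T³ = P·diag(-1, 27)·P⁻¹ = [[-1, -27], [-1, -54]] · [[2, -1], [1, -1]] = [[-29, 28], [-56, 55]].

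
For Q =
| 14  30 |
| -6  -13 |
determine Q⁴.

tr Q = 1 and det Q = -2, so the characteristic polynomial is λ² − (1)λ + (-2) with roots -1 and 2.
Eigenvectors give P = [[-2, 5], [1, -2]] with P⁻¹ = [[2, 5], [1, 2]], and Q = P·diag(-1, 2)·P⁻¹.
Then Q⁴ = P·diag(1, 16)·P⁻¹ = [[-2, 80], [1, -32]] · [[2, 5], [1, 2]] = [[76, 150], [-30, -59]].

[[76, 150], [-30, -59]]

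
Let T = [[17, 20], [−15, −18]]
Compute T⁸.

[[−18659, −25220], [18915, 25476]]

tr T = −1 and det T = −6, so the characteristic polynomial is λ² − (−1)λ + (−6) with roots 2 and −3.
Eigenvectors give P = [[4, −1], [−3, 1]] with P⁻¹ = [[1, 1], [3, 4]], and T = P·diag(2, −3)·P⁻¹.
Then T⁸ = P·diag(256, 6561)·P⁻¹ = [[1024, −6561], [−768, 6561]] · [[1, 1], [3, 4]] = [[−18659, −25220], [18915, 25476]].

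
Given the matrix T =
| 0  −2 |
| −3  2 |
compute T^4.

[[60, −64], [−96, 124]]

T^2 = [[6, −4], [−6, 10]]
T^3 = [[12, −20], [−30, 32]]
T^4 = [[60, −64], [−96, 124]]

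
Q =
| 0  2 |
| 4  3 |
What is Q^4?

[[136, 150], [300, 361]]

Q^2 = [[8, 6], [12, 17]]
Q^3 = [[24, 34], [68, 75]]
Q^4 = [[136, 150], [300, 361]]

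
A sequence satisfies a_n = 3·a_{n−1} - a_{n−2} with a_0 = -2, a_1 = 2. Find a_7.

1042

With companion matrix M = [[3, -1], [1, 0]], [a_n, a_{n−1}]ᵀ = M·[a_{n−1}, a_{n−2}]ᵀ, so [a_7, a_6]ᵀ = M⁶·[a_1, a_0]ᵀ.
M⁶ = [[377, -144], [144, -55]], giving [a_7, a_6]ᵀ = [[1042], [398]].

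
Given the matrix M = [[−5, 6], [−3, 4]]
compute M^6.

tr M = −1 and det M = −2, so the characteristic polynomial is λ² − (−1)λ + (−2) with roots −2 and 1.
Eigenvectors give P = [[2, −1], [1, −1]] with P⁻¹ = [[1, −1], [1, −2]], and M = P·diag(−2, 1)·P⁻¹.
Then M^6 = P·diag(64, 1)·P⁻¹ = [[128, −1], [64, −1]] · [[1, −1], [1, −2]] = [[127, −126], [63, −62]].

[[127, −126], [63, −62]]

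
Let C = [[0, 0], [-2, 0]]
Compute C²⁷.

[[0, 0], [0, 0]]

C is strictly triangular, hence nilpotent: C² = 0, so C²⁷ = 0.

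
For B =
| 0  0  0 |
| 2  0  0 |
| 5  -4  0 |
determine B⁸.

B is strictly triangular, hence nilpotent: B³ = 0, so B⁸ = 0.

[[0, 0, 0], [0, 0, 0], [0, 0, 0]]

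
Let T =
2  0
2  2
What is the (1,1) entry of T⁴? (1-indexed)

T² = [[4, 0], [8, 4]]
T³ = [[8, 0], [24, 8]]
T⁴ = [[16, 0], [64, 16]]

16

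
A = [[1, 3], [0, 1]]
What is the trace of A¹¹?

A = I + N where N = [[0, 3], [0, 0]] is strictly upper-triangular, so N² = 0.
(I + N)¹¹ = I + 11·N = [[1, 33], [0, 1]].

2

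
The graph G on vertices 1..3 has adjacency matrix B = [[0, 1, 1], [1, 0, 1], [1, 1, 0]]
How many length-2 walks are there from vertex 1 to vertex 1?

2

The number of length-2 walks from vertex 1 to vertex 1 is entry (1,1) of B^2, where B is the adjacency matrix.
B^2 = [[2, 1, 1], [1, 2, 1], [1, 1, 2]]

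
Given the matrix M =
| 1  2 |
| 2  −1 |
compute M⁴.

[[25, 0], [0, 25]]

M² = [[5, 0], [0, 5]]
M³ = [[5, 10], [10, −5]]
M⁴ = [[25, 0], [0, 25]]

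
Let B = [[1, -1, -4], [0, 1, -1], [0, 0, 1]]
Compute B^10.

[[1, -10, 5], [0, 1, -10], [0, 0, 1]]

B = I + N where N = [[0, -1, -4], [0, 0, -1], [0, 0, 0]] is strictly upper-triangular, so N^3 = 0.
(I + N)^10 = I + 10·N + 45·N^2 = [[1, -10, 5], [0, 1, -10], [0, 0, 1]].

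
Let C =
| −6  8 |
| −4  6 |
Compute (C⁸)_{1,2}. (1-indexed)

tr C = 0 and det C = −4, so the characteristic polynomial is λ² − (0)λ + (−4) with roots −2 and 2.
Eigenvectors give P = [[2, −1], [1, −1]] with P⁻¹ = [[1, −1], [1, −2]], and C = P·diag(−2, 2)·P⁻¹.
Then C⁸ = P·diag(256, 256)·P⁻¹ = [[512, −256], [256, −256]] · [[1, −1], [1, −2]] = [[256, 0], [0, 256]].

0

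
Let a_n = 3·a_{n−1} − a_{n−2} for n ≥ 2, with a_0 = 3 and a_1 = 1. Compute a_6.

−21

With companion matrix A = [[3, −1], [1, 0]], [a_n, a_{n−1}]ᵀ = A·[a_{n−1}, a_{n−2}]ᵀ, so [a_6, a_5]ᵀ = A⁵·[a_1, a_0]ᵀ.
A⁵ = [[144, −55], [55, −21]], giving [a_6, a_5]ᵀ = [[−21], [−8]].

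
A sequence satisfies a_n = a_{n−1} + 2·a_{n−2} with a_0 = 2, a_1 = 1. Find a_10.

1025

With companion matrix M = [[1, 2], [1, 0]], [a_n, a_{n−1}]ᵀ = M·[a_{n−1}, a_{n−2}]ᵀ, so [a_10, a_9]ᵀ = M^9·[a_1, a_0]ᵀ.
M^9 = [[341, 342], [171, 170]], giving [a_10, a_9]ᵀ = [[1025], [511]].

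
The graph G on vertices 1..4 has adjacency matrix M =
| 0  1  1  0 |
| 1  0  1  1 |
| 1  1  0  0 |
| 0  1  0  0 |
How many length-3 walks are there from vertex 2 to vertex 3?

The number of length-3 walks from vertex 2 to vertex 3 is entry (2,3) of M³, where M is the adjacency matrix.
M² = [[2, 1, 1, 1], [1, 3, 1, 0], [1, 1, 2, 1], [1, 0, 1, 1]]
M³ = [[2, 4, 3, 1], [4, 2, 4, 3], [3, 4, 2, 1], [1, 3, 1, 0]]

4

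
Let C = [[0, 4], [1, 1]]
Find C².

[[4, 4], [1, 5]]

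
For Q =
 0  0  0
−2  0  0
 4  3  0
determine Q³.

Q is strictly triangular, hence nilpotent: Q³ = 0, so Q³ = 0.

[[0, 0, 0], [0, 0, 0], [0, 0, 0]]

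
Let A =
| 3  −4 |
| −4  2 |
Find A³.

A² = [[25, −20], [−20, 20]]
A³ = [[155, −140], [−140, 120]]

[[155, −140], [−140, 120]]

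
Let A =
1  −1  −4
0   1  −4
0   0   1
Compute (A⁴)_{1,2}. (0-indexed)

−16

A = I + N where N = [[0, −1, −4], [0, 0, −4], [0, 0, 0]] is strictly upper-triangular, so N³ = 0.
(I + N)⁴ = I + 4·N + 6·N² = [[1, −4, 8], [0, 1, −16], [0, 0, 1]].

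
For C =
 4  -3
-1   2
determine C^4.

C^2 = [[19, -18], [-6, 7]]
C^3 = [[94, -93], [-31, 32]]
C^4 = [[469, -468], [-156, 157]]

[[469, -468], [-156, 157]]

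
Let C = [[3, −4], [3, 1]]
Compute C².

[[−3, −16], [12, −11]]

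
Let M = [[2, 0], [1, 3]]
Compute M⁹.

tr M = 5 and det M = 6, so the characteristic polynomial is λ² − (5)λ + (6) with roots 2 and 3.
Eigenvectors give P = [[1, 0], [−1, −1]] with P⁻¹ = [[1, 0], [−1, −1]], and M = P·diag(2, 3)·P⁻¹.
Then M⁹ = P·diag(512, 19683)·P⁻¹ = [[512, 0], [−512, −19683]] · [[1, 0], [−1, −1]] = [[512, 0], [19171, 19683]].

[[512, 0], [19171, 19683]]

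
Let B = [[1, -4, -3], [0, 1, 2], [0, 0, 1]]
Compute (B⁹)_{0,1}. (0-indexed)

-36

B = I + N where N = [[0, -4, -3], [0, 0, 2], [0, 0, 0]] is strictly upper-triangular, so N³ = 0.
(I + N)⁹ = I + 9·N + 36·N² = [[1, -36, -315], [0, 1, 18], [0, 0, 1]].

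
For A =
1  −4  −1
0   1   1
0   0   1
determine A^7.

[[1, −28, −91], [0, 1, 7], [0, 0, 1]]

A = I + N where N = [[0, −4, −1], [0, 0, 1], [0, 0, 0]] is strictly upper-triangular, so N^3 = 0.
(I + N)^7 = I + 7·N + 21·N^2 = [[1, −28, −91], [0, 1, 7], [0, 0, 1]].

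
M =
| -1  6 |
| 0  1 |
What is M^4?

M² = I (check: tr M = 0 and det M = -1), so M^4 = I since 4 is even.

[[1, 0], [0, 1]]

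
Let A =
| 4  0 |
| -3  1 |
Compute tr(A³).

65

A² = [[16, 0], [-15, 1]]
A³ = [[64, 0], [-63, 1]]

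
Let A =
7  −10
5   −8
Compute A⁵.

[[307, −550], [275, −518]]

tr A = −1 and det A = −6, so the characteristic polynomial is λ² − (−1)λ + (−6) with roots 2 and −3.
Eigenvectors give P = [[−2, −1], [−1, −1]] with P⁻¹ = [[−1, 1], [1, −2]], and A = P·diag(2, −3)·P⁻¹.
Then A⁵ = P·diag(32, −243)·P⁻¹ = [[−64, 243], [−32, 243]] · [[−1, 1], [1, −2]] = [[307, −550], [275, −518]].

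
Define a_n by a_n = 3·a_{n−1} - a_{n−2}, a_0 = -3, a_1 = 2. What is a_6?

With companion matrix M = [[3, -1], [1, 0]], [a_n, a_{n−1}]ᵀ = M·[a_{n−1}, a_{n−2}]ᵀ, so [a_6, a_5]ᵀ = M^5·[a_1, a_0]ᵀ.
M^5 = [[144, -55], [55, -21]], giving [a_6, a_5]ᵀ = [[453], [173]].

453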